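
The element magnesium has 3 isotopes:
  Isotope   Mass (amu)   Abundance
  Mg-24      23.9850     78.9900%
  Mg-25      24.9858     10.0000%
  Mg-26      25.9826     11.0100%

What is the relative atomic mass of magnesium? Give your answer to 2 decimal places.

24.31 amu

Weight each isotope mass by its fractional abundance: 0.789900 × 23.9850 + 0.100000 × 24.9858 + 0.110100 × 25.9826
= 18.94575 + 2.49858 + 2.86068 = 24.30501 amu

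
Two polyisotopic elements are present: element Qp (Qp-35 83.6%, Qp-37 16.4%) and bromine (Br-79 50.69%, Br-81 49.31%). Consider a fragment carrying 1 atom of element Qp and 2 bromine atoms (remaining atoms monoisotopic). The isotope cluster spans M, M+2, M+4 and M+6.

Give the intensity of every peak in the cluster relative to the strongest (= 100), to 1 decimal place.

46.7 : 100.0 : 62.0 : 8.7

Element Qp pattern (n=1): 0.8360 : 0.1640
Bromine pattern (n=2): 0.25694761 : 0.49990478 : 0.24314761
Convolve the two distributions (both contribute in 2-u steps):
  M: 0.8360×0.25694761 = 0.214808
  M+2: 0.8360×0.49990478 + 0.1640×0.25694761 = 0.460060
  M+4: 0.8360×0.24314761 + 0.1640×0.49990478 = 0.285256
  M+6: 0.1640×0.24314761 = 0.039876
Scale to base peak (0.460060) = 100: 46.7 : 100.0 : 62.0 : 8.7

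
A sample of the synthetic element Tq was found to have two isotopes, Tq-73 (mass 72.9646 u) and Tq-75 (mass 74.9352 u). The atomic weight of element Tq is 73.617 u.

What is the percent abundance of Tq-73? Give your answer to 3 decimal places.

66.893%

Let x be the fractional abundance of Tq-73; then Tq-75 has abundance 1 − x.
72.9646·x + 74.9352·(1 − x) = 73.617
(72.9646 − 74.9352)·x = 73.617 − 74.9352
x = -1.3182 / -1.9706 = 0.66893 → 66.893% Tq-73, 33.107% Tq-75.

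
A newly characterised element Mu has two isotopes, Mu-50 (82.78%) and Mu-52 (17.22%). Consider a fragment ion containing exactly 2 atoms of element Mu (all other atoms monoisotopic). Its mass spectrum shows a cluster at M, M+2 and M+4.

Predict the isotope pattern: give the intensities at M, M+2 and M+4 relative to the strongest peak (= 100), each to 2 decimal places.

Expanding (0.8278 + 0.1722)^2:
P(M) = 0.8278^2 = 0.685253
P(M+2) = 2 × 0.8278^1 × 0.1722^1 = 0.285094
P(M+4) = 0.1722^2 = 0.029653
The M peak is largest (0.685253); scaling to 100 gives 100.00 : 41.60 : 4.33.

100.00 : 41.60 : 4.33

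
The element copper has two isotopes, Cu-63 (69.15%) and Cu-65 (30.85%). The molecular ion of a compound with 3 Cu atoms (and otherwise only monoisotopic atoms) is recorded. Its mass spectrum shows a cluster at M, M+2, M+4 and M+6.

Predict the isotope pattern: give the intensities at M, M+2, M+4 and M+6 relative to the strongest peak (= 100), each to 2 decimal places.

The 3 Cu atoms are independent, so intensities follow the terms of (0.6915 + 0.3085)^3.
P(M) = 0.6915^3 = 0.330656
P(M+2) = 3 × 0.6915^2 × 0.3085^1 = 0.442548
P(M+4) = 3 × 0.6915^1 × 0.3085^2 = 0.197435
P(M+6) = 0.3085^3 = 0.029361
The M+2 peak is largest (0.442548); scaling to 100 gives 74.72 : 100.00 : 44.61 : 6.63.

74.72 : 100.00 : 44.61 : 6.63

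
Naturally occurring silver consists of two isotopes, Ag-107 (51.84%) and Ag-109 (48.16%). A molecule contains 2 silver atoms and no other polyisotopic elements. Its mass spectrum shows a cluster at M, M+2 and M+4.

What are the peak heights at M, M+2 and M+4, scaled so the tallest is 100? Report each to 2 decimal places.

53.82 : 100.00 : 46.45

The 2 Ag atoms are independent, so intensities follow the terms of (0.5184 + 0.4816)^2.
P(M) = 0.5184^2 = 0.268739
P(M+2) = 2 × 0.5184^1 × 0.4816^1 = 0.499323
P(M+4) = 0.4816^2 = 0.231939
The M+2 peak is largest (0.499323); scaling to 100 gives 53.82 : 100.00 : 46.45.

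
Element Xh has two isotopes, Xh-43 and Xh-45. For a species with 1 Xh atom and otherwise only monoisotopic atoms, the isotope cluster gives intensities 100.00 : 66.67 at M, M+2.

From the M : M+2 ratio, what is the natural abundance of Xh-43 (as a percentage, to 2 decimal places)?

Write p for the Xh-43 fraction. I(M+2)/I(M) = [C(1,1)·p^0·(1−p)] / p^1 = 1·(1−p)/p = 66.67/100.00 = 0.6667
(1−p)/p = 0.6667/1 = 0.6667  ⇒  p = 1/(1 + 0.6667) = 0.6000
Xh-43: 60.00%, Xh-45: 40.00%.

60.00%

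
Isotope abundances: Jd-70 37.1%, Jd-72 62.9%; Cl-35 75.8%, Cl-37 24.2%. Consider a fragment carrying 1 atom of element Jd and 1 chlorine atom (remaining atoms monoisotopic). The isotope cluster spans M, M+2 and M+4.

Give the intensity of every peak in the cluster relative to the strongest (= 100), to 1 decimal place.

49.6 : 100.0 : 26.9

Element Jd pattern (n=1): 0.3710 : 0.6290
Chlorine pattern (n=1): 0.7580 : 0.2420
Convolve the two distributions (both contribute in 2-u steps):
  M: 0.3710×0.7580 = 0.281218
  M+2: 0.3710×0.2420 + 0.6290×0.7580 = 0.566564
  M+4: 0.6290×0.2420 = 0.152218
Scale to base peak (0.566564) = 100: 49.6 : 100.0 : 26.9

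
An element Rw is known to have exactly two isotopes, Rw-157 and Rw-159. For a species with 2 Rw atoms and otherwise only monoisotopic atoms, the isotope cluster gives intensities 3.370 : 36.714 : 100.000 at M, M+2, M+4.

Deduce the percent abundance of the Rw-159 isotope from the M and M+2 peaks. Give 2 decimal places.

If p is the fraction of Rw that is Rw-157, then I(M+2)/I(M) = [C(2,1)·p^1·(1−p)] / p^2 = 2·(1−p)/p = 36.714/3.370 = 10.8944
(1−p)/p = 10.8944/2 = 5.4472  ⇒  p = 1/(1 + 5.4472) = 0.1551
Rw-157: 15.51%, Rw-159: 84.49%.

84.49%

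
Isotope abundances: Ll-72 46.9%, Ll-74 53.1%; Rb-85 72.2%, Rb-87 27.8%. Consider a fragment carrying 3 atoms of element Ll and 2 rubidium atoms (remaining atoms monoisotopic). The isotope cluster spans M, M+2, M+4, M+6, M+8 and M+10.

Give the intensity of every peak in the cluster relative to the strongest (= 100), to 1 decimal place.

15.1 : 63.0 : 100.0 : 74.4 : 25.5 : 3.3

Element Ll pattern (n=3): 0.10316171 : 0.35039787 : 0.39671913 : 0.14972129
Rubidium pattern (n=2): 0.521284 : 0.401432 : 0.077284
Convolve the two distributions (both contribute in 2-u steps):
  M: 0.10316171×0.521284 = 0.053777
  M+2: 0.10316171×0.401432 + 0.35039787×0.521284 = 0.224069
  M+4: 0.10316171×0.077284 + 0.35039787×0.401432 + 0.39671913×0.521284 = 0.355437
  M+6: 0.35039787×0.077284 + 0.39671913×0.401432 + 0.14972129×0.521284 = 0.264383
  M+8: 0.39671913×0.077284 + 0.14972129×0.401432 = 0.090763
  M+10: 0.14972129×0.077284 = 0.011571
Scale to base peak (0.355437) = 100: 15.1 : 63.0 : 100.0 : 74.4 : 25.5 : 3.3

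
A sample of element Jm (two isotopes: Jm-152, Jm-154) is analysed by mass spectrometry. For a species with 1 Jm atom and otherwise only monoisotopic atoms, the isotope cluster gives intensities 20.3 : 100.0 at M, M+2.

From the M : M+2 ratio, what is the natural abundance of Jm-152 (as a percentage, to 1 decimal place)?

Write p for the Jm-152 fraction. I(M+2)/I(M) = [C(1,1)·p^0·(1−p)] / p^1 = 1·(1−p)/p = 100.0/20.3 = 4.9261
(1−p)/p = 4.9261/1 = 4.9261  ⇒  p = 1/(1 + 4.9261) = 0.1687
Jm-152: 16.9%, Jm-154: 83.1%.

16.9%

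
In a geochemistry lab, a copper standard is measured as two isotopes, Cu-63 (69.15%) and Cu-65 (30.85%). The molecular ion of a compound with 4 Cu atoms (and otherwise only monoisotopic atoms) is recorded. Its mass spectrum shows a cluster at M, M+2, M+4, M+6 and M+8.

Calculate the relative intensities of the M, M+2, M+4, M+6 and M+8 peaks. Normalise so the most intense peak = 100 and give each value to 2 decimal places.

56.04 : 100.00 : 66.92 : 19.90 : 2.22

Each Cu atom is independently Cu-63 (p = 0.6915) or Cu-65 (q = 0.3085); the cluster is the binomial expansion (p + q)^4.
P(M) = 0.6915^4 = 0.228649
P(M+2) = 4 × 0.6915^3 × 0.3085^1 = 0.408030
P(M+4) = 6 × 0.6915^2 × 0.3085^2 = 0.273052
P(M+6) = 4 × 0.6915^1 × 0.3085^3 = 0.081212
P(M+8) = 0.3085^4 = 0.009058
The M+2 peak is largest (0.408030); scaling to 100 gives 56.04 : 100.00 : 66.92 : 19.90 : 2.22.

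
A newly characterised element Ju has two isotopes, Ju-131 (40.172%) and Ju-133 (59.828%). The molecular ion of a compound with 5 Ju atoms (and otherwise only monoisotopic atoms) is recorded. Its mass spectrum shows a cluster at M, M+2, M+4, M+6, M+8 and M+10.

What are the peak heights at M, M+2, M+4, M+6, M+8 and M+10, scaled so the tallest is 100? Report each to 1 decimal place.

The 5 Ju atoms are independent, so intensities follow the terms of (0.40172 + 0.59828)^5.
P(M) = 0.40172^5 = 0.010462
P(M+2) = 5 × 0.40172^4 × 0.59828^1 = 0.077906
P(M+4) = 10 × 0.40172^3 × 0.59828^2 = 0.232049
P(M+6) = 10 × 0.40172^2 × 0.59828^3 = 0.345589
P(M+8) = 5 × 0.40172^1 × 0.59828^4 = 0.257342
P(M+10) = 0.59828^5 = 0.076652
The M+6 peak is largest (0.345589); scaling to 100 gives 3.0 : 22.5 : 67.1 : 100.0 : 74.5 : 22.2.

3.0 : 22.5 : 67.1 : 100.0 : 74.5 : 22.2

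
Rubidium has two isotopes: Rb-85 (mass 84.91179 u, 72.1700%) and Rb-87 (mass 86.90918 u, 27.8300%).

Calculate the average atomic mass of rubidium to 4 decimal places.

85.4677 u

Average mass = Σ (abundance × isotope mass) = 0.721700 × 84.91179 + 0.278300 × 86.90918
= 61.280839 + 24.186825 = 85.467664 u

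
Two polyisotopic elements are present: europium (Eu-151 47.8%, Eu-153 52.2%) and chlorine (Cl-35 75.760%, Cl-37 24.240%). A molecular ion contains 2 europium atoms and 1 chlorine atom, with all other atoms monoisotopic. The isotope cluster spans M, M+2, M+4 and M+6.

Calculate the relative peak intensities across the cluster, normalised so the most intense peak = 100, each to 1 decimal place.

Europium pattern (n=2): 0.228484 : 0.499032 : 0.272484
Chlorine pattern (n=1): 0.7576 : 0.2424
Convolve the two distributions (both contribute in 2-u steps):
  M: 0.228484×0.7576 = 0.173099
  M+2: 0.228484×0.2424 + 0.499032×0.7576 = 0.433451
  M+4: 0.499032×0.2424 + 0.272484×0.7576 = 0.327399
  M+6: 0.272484×0.2424 = 0.066050
Scale to base peak (0.433451) = 100: 39.9 : 100.0 : 75.5 : 15.2

39.9 : 100.0 : 75.5 : 15.2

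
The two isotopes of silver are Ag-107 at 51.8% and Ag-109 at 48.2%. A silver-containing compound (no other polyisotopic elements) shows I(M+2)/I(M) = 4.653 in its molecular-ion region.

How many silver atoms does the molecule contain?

5

With n Ag atoms, P(M+2)/P(M) = C(n,1)·p^(n−1)q / p^n = n·q/p = n · 0.482/0.518.
n = 4.653 × 0.518/0.482 = 5.00 ≈ 5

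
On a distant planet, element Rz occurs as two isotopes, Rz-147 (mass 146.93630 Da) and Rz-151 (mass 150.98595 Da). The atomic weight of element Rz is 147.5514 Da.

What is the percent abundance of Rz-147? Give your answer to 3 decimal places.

84.811%

With x = fraction of Rz-147 (so Rz-151 is 1 − x):
146.93630·x + 150.98595·(1 − x) = 147.5514
(146.93630 − 150.98595)·x = 147.5514 − 150.98595
x = -3.43455 / -4.04965 = 0.84811 → 84.811% Rz-147, 15.189% Rz-151.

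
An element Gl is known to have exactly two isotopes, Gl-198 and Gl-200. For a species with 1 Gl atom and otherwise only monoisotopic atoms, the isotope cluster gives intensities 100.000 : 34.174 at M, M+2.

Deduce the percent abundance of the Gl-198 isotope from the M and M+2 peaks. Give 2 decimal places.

74.53%

If p is the fraction of Gl that is Gl-198, then I(M+2)/I(M) = [C(1,1)·p^0·(1−p)] / p^1 = 1·(1−p)/p = 34.174/100.000 = 0.3417
(1−p)/p = 0.3417/1 = 0.3417  ⇒  p = 1/(1 + 0.3417) = 0.7453
Gl-198: 74.53%, Gl-200: 25.47%.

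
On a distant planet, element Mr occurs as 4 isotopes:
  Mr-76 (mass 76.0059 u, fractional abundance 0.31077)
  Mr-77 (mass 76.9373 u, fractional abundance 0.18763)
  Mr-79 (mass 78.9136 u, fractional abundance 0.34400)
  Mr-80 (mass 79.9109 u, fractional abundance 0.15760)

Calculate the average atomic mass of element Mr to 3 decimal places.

Average mass = Σ (abundance × isotope mass) = 0.31077 × 76.0059 + 0.18763 × 76.9373 + 0.34400 × 78.9136 + 0.15760 × 79.9109
= 23.62035 + 14.43575 + 27.14628 + 12.59396 = 77.79634 u

77.796 u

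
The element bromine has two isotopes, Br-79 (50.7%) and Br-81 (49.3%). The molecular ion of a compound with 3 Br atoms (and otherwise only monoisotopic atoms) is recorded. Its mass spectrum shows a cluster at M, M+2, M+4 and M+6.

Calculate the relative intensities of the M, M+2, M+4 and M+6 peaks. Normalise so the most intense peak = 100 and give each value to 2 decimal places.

Each Br atom is independently Br-79 (p = 0.507) or Br-81 (q = 0.493); the cluster is the binomial expansion (p + q)^3.
P(M) = 0.507^3 = 0.130324
P(M+2) = 3 × 0.507^2 × 0.493^1 = 0.380175
P(M+4) = 3 × 0.507^1 × 0.493^2 = 0.369678
P(M+6) = 0.493^3 = 0.119823
The M+2 peak is largest (0.380175); scaling to 100 gives 34.28 : 100.00 : 97.24 : 31.52.

34.28 : 100.00 : 97.24 : 31.52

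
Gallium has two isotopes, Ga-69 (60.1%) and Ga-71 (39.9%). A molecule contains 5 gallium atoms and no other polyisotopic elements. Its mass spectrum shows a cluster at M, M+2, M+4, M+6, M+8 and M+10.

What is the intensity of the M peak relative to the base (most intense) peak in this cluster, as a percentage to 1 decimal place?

Binomial terms of (0.601 + 0.399)^5: M 0.0784, M+2 0.2603, M+4 0.3456, M+6 0.2294, M+8 0.0762, M+10 0.0101 → M+4 is the base peak.
P(M+4) = C(5,2) × 0.601^3 × 0.399^2 = 10 × 0.2170818 × 0.159201 = 0.345596 (base)
P(M) = C(5,0) × 0.601^5 × 0.399^0 = 1 × 0.07841016 × 1.0000 = 0.078410
Relative intensity = 0.078410 / 0.345596 × 100 = 22.7

22.7%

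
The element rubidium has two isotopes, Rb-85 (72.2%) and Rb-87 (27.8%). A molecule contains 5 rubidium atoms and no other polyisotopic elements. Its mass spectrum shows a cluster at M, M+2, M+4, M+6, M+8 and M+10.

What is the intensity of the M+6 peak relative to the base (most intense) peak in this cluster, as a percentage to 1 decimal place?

(0.722 + 0.278)^5 gives M 0.1962, M+2 0.3777, M+4 0.2909, M+6 0.1120, M+8 0.0216, M+10 0.0017; the largest is M+2.
P(M+2) = C(5,1) × 0.722^4 × 0.278^1 = 5 × 0.27173701 × 0.2780 = 0.377714 (base)
P(M+6) = C(5,3) × 0.722^2 × 0.278^3 = 10 × 0.521284 × 0.02148495 = 0.111998
Relative intensity = 0.111998 / 0.377714 × 100 = 29.7

29.7%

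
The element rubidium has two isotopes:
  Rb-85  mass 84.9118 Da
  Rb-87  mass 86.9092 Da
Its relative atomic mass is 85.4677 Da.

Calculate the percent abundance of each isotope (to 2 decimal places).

Rb-85: 72.17%, Rb-87: 27.83%

With x = fraction of Rb-85 (so Rb-87 is 1 − x):
84.9118·x + 86.9092·(1 − x) = 85.4677
(84.9118 − 86.9092)·x = 85.4677 − 86.9092
x = -1.4415 / -1.9974 = 0.72169 → 72.17% Rb-85, 27.83% Rb-87.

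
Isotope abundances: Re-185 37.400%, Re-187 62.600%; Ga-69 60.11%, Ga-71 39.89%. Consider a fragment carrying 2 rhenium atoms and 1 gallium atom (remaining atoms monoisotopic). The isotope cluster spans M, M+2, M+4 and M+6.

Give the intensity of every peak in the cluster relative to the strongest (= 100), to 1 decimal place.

19.9 : 79.9 : 100.0 : 37.0

Rhenium pattern (n=2): 0.139876 : 0.468248 : 0.391876
Gallium pattern (n=1): 0.6011 : 0.3989
Convolve the two distributions (both contribute in 2-u steps):
  M: 0.139876×0.6011 = 0.084079
  M+2: 0.139876×0.3989 + 0.468248×0.6011 = 0.337260
  M+4: 0.468248×0.3989 + 0.391876×0.6011 = 0.422341
  M+6: 0.391876×0.3989 = 0.156319
Scale to base peak (0.422341) = 100: 19.9 : 79.9 : 100.0 : 37.0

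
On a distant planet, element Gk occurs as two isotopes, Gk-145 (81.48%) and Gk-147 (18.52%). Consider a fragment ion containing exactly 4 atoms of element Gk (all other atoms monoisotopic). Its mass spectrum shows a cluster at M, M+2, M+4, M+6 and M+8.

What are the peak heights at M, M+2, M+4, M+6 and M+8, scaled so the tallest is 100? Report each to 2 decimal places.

Expanding (0.8148 + 0.1852)^4:
P(M) = 0.8148^4 = 0.440762
P(M+2) = 4 × 0.8148^3 × 0.1852^1 = 0.400732
P(M+4) = 6 × 0.8148^2 × 0.1852^2 = 0.136627
P(M+6) = 4 × 0.8148^1 × 0.1852^3 = 0.020703
P(M+8) = 0.1852^4 = 0.001176
The M peak is largest (0.440762); scaling to 100 gives 100.00 : 90.92 : 31.00 : 4.70 : 0.27.

100.00 : 90.92 : 31.00 : 4.70 : 0.27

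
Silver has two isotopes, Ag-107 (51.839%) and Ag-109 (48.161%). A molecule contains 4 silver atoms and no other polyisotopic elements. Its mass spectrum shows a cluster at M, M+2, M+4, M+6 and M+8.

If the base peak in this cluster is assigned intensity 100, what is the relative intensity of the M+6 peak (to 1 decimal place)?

61.9

Term probabilities: M 0.0722, M+2 0.2684, M+4 0.3740, M+6 0.2316, M+8 0.0538. Base peak = M+4.
P(M+4) = C(4,2) × 0.51839^2 × 0.48161^2 = 6 × 0.26872819 × 0.23194819 = 0.373986 (base)
P(M+6) = C(4,3) × 0.51839^1 × 0.48161^3 = 4 × 0.51839 × 0.11170857 = 0.231634
Relative intensity = 0.231634 / 0.373986 × 100 = 61.9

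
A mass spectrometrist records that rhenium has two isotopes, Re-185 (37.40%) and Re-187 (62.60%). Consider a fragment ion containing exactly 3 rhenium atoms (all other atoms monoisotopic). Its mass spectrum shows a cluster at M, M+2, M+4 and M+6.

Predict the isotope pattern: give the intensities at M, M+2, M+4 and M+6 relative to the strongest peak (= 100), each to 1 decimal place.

11.9 : 59.7 : 100.0 : 55.8

Each Re atom is independently Re-185 (p = 0.3740) or Re-187 (q = 0.6260); the cluster is the binomial expansion (p + q)^3.
P(M) = 0.3740^3 = 0.052314
P(M+2) = 3 × 0.3740^2 × 0.6260^1 = 0.262687
P(M+4) = 3 × 0.3740^1 × 0.6260^2 = 0.439685
P(M+6) = 0.6260^3 = 0.245314
The M+4 peak is largest (0.439685); scaling to 100 gives 11.9 : 59.7 : 100.0 : 55.8.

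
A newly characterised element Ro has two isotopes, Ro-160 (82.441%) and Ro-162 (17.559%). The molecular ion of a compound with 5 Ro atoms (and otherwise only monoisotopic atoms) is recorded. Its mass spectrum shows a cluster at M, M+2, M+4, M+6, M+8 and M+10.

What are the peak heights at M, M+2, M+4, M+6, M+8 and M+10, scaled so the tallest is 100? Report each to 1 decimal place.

Each Ro atom is independently Ro-160 (p = 0.82441) or Ro-162 (q = 0.17559); the cluster is the binomial expansion (p + q)^5.
P(M) = 0.82441^5 = 0.380817
P(M+2) = 5 × 0.82441^4 × 0.17559^1 = 0.405548
P(M+4) = 10 × 0.82441^3 × 0.17559^2 = 0.172754
P(M+6) = 10 × 0.82441^2 × 0.17559^3 = 0.036795
P(M+8) = 5 × 0.82441^1 × 0.17559^4 = 0.003918
P(M+10) = 0.17559^5 = 0.000167
The M+2 peak is largest (0.405548); scaling to 100 gives 93.9 : 100.0 : 42.6 : 9.1 : 1.0 : 0.0.

93.9 : 100.0 : 42.6 : 9.1 : 1.0 : 0.0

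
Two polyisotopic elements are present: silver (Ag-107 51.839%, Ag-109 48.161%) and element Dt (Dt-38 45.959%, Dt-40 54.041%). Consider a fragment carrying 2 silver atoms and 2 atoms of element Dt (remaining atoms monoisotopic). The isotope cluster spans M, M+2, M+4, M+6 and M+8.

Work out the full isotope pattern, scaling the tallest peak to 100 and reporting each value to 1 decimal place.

15.1 : 63.6 : 100.0 : 69.5 : 18.0

Silver pattern (n=2): 0.26872819 : 0.49932362 : 0.23194819
Element Dt pattern (n=2): 0.21122297 : 0.49673406 : 0.29204297
Convolve the two distributions (both contribute in 2-u steps):
  M: 0.26872819×0.21122297 = 0.056762
  M+2: 0.26872819×0.49673406 + 0.49932362×0.21122297 = 0.238955
  M+4: 0.26872819×0.29204297 + 0.49932362×0.49673406 + 0.23194819×0.21122297 = 0.375504
  M+6: 0.49932362×0.29204297 + 0.23194819×0.49673406 = 0.261041
  M+8: 0.23194819×0.29204297 = 0.067739
Scale to base peak (0.375504) = 100: 15.1 : 63.6 : 100.0 : 69.5 : 18.0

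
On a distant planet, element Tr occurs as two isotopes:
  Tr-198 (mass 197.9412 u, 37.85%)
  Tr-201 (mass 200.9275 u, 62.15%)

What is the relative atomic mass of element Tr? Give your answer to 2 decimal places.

199.80 u

Ar = Σ fᵢ·mᵢ = 0.3785 × 197.9412 + 0.6215 × 200.9275
= 74.92074 + 124.87644 = 199.79718 u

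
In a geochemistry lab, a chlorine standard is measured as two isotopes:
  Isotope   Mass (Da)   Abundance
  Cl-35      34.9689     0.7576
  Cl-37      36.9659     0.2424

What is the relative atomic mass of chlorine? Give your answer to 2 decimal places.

Ar = Σ fᵢ·mᵢ = 0.7576 × 34.9689 + 0.2424 × 36.9659
= 26.49244 + 8.96053 = 35.45297 Da

35.45 Da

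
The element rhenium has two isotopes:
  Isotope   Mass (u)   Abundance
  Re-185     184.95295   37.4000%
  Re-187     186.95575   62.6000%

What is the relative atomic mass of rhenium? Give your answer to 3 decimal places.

186.207 u

Average mass = Σ (abundance × isotope mass) = 0.374000 × 184.95295 + 0.626000 × 186.95575
= 69.172403 + 117.034300 = 186.206703 u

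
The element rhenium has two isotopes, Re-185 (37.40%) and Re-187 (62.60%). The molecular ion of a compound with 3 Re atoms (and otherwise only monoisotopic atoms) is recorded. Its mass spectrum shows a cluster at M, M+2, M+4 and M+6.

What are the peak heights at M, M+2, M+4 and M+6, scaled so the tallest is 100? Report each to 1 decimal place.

11.9 : 59.7 : 100.0 : 55.8

Each Re atom is independently Re-185 (p = 0.3740) or Re-187 (q = 0.6260); the cluster is the binomial expansion (p + q)^3.
P(M) = 0.3740^3 = 0.052314
P(M+2) = 3 × 0.3740^2 × 0.6260^1 = 0.262687
P(M+4) = 3 × 0.3740^1 × 0.6260^2 = 0.439685
P(M+6) = 0.6260^3 = 0.245314
The M+4 peak is largest (0.439685); scaling to 100 gives 11.9 : 59.7 : 100.0 : 55.8.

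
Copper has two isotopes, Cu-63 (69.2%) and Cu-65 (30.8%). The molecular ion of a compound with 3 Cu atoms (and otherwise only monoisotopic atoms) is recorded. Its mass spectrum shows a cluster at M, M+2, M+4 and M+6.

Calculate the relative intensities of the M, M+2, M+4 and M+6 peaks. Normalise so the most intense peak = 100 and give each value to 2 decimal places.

The 3 Cu atoms are independent, so intensities follow the terms of (0.692 + 0.308)^3.
P(M) = 0.692^3 = 0.331374
P(M+2) = 3 × 0.692^2 × 0.308^1 = 0.442470
P(M+4) = 3 × 0.692^1 × 0.308^2 = 0.196938
P(M+6) = 0.308^3 = 0.029218
The M+2 peak is largest (0.442470); scaling to 100 gives 74.89 : 100.00 : 44.51 : 6.60.

74.89 : 100.00 : 44.51 : 6.60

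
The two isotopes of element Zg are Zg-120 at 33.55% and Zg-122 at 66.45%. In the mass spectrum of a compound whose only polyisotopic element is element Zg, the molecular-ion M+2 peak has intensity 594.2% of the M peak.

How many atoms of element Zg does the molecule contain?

3

For n independent Zg atoms, I(M+2)/I(M) = n · (abundance Zg-122) / (abundance Zg-120) = n · 0.6645/0.3355.
n = 5.942 × 0.3355/0.6645 = 3.00 ≈ 3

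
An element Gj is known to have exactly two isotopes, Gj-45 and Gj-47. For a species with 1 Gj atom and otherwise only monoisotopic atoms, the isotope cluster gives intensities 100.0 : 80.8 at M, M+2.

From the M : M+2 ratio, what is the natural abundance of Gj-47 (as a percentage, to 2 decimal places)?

If p is the fraction of Gj that is Gj-45, then I(M+2)/I(M) = [C(1,1)·p^0·(1−p)] / p^1 = 1·(1−p)/p = 80.8/100.0 = 0.8080
(1−p)/p = 0.8080/1 = 0.8080  ⇒  p = 1/(1 + 0.8080) = 0.5531
Gj-45: 55.31%, Gj-47: 44.69%.

44.69%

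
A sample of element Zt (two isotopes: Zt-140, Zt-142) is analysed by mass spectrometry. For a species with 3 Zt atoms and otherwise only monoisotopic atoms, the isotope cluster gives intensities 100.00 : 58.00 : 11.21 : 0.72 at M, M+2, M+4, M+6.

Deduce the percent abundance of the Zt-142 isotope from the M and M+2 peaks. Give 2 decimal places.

If p is the fraction of Zt that is Zt-140, then I(M+2)/I(M) = [C(3,1)·p^2·(1−p)] / p^3 = 3·(1−p)/p = 58.00/100.00 = 0.5800
(1−p)/p = 0.5800/3 = 0.1933  ⇒  p = 1/(1 + 0.1933) = 0.8380
Zt-140: 83.80%, Zt-142: 16.20%.

16.20%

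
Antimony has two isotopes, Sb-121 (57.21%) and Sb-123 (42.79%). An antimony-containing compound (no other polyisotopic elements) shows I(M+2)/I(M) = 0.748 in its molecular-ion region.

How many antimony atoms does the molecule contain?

1

The M+2/M ratio from n Sb atoms is n · q/p = n · 0.4279/0.5721.
n = 0.748 × 0.5721/0.4279 = 1.00 ≈ 1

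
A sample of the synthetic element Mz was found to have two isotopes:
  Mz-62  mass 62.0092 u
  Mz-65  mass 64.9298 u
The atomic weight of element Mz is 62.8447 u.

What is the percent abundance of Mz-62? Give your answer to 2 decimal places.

With x = fraction of Mz-62 (so Mz-65 is 1 − x):
62.0092·x + 64.9298·(1 − x) = 62.8447
(62.0092 − 64.9298)·x = 62.8447 − 64.9298
x = -2.0851 / -2.9206 = 0.71393 → 71.39% Mz-62, 28.61% Mz-65.

71.39%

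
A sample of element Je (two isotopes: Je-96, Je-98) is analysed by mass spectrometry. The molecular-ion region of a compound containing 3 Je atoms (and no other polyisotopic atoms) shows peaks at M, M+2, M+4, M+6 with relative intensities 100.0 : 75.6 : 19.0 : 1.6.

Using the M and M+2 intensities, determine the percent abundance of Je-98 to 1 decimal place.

Write p for the Je-96 fraction. I(M+2)/I(M) = [C(3,1)·p^2·(1−p)] / p^3 = 3·(1−p)/p = 75.6/100.0 = 0.7560
(1−p)/p = 0.7560/3 = 0.2520  ⇒  p = 1/(1 + 0.2520) = 0.7987
Je-96: 79.9%, Je-98: 20.1%.

20.1%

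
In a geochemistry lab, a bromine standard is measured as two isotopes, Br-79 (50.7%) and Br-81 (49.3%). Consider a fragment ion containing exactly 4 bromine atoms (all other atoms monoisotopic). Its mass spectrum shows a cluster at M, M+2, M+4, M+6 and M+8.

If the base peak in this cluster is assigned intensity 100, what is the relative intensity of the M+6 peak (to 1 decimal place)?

Term probabilities: M 0.0661, M+2 0.2570, M+4 0.3749, M+6 0.2430, M+8 0.0591. Base peak = M+4.
P(M+4) = C(4,2) × 0.507^2 × 0.493^2 = 6 × 0.257049 × 0.243049 = 0.374853 (base)
P(M+6) = C(4,3) × 0.507^1 × 0.493^3 = 4 × 0.5070 × 0.11982316 = 0.243001
Relative intensity = 0.243001 / 0.374853 × 100 = 64.8

64.8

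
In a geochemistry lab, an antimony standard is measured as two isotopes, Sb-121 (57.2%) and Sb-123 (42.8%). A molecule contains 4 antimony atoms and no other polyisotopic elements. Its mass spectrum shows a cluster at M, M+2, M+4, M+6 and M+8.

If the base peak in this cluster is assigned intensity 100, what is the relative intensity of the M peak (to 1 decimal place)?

Term probabilities: M 0.1070, M+2 0.3204, M+4 0.3596, M+6 0.1794, M+8 0.0336. Base peak = M+4.
P(M+4) = C(4,2) × 0.572^2 × 0.428^2 = 6 × 0.327184 × 0.183184 = 0.359609 (base)
P(M) = C(4,0) × 0.572^4 × 0.428^0 = 1 × 0.10704937 × 1.0000 = 0.107049
Relative intensity = 0.107049 / 0.359609 × 100 = 29.8

29.8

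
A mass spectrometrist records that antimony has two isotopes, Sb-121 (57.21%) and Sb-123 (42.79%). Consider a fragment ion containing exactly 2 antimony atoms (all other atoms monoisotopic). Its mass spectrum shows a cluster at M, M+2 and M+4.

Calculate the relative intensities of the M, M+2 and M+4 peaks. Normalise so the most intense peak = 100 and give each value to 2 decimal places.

The 2 Sb atoms are independent, so intensities follow the terms of (0.5721 + 0.4279)^2.
P(M) = 0.5721^2 = 0.327298
P(M+2) = 2 × 0.5721^1 × 0.4279^1 = 0.489603
P(M+4) = 0.4279^2 = 0.183098
The M+2 peak is largest (0.489603); scaling to 100 gives 66.85 : 100.00 : 37.40.

66.85 : 100.00 : 37.40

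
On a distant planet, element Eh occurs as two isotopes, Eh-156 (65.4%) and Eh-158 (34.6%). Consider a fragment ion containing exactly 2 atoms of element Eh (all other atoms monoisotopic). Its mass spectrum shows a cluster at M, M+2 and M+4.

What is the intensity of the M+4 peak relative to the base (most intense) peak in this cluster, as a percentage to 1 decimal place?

26.5%

Binomial terms of (0.654 + 0.346)^2: M 0.4277, M+2 0.4526, M+4 0.1197 → M+2 is the base peak.
P(M+2) = C(2,1) × 0.654^1 × 0.346^1 = 2 × 0.6540 × 0.3460 = 0.452568 (base)
P(M+4) = C(2,2) × 0.654^0 × 0.346^2 = 1 × 1.0000 × 0.119716 = 0.119716
Relative intensity = 0.119716 / 0.452568 × 100 = 26.5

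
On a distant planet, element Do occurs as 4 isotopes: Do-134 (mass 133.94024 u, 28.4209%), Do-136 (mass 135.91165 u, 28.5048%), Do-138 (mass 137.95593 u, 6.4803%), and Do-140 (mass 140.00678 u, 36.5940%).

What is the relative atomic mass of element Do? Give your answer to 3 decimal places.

136.982 u

Weight each isotope mass by its fractional abundance: 0.284209 × 133.94024 + 0.285048 × 135.91165 + 0.064803 × 137.95593 + 0.365940 × 140.00678
= 38.067022 + 38.741344 + 8.939958 + 51.234081 = 136.982405 u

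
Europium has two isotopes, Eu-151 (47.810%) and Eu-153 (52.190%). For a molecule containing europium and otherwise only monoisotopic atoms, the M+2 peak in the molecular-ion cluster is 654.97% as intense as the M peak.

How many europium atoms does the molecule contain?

6

With n Eu atoms, P(M+2)/P(M) = C(n,1)·p^(n−1)q / p^n = n·q/p = n · 0.52190/0.47810.
n = 6.5497 × 0.47810/0.52190 = 6.00 ≈ 6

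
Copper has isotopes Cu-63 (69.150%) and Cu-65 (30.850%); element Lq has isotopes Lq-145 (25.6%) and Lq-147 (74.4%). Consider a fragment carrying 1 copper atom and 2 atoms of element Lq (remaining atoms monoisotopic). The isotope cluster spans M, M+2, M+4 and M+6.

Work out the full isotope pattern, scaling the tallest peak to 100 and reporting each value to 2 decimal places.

Copper pattern (n=1): 0.6915 : 0.3085
Element Lq pattern (n=2): 0.065536 : 0.380928 : 0.553536
Convolve the two distributions (both contribute in 2-u steps):
  M: 0.6915×0.065536 = 0.045318
  M+2: 0.6915×0.380928 + 0.3085×0.065536 = 0.283630
  M+4: 0.6915×0.553536 + 0.3085×0.380928 = 0.500286
  M+6: 0.3085×0.553536 = 0.170766
Scale to base peak (0.500286) = 100: 9.06 : 56.69 : 100.00 : 34.13

9.06 : 56.69 : 100.00 : 34.13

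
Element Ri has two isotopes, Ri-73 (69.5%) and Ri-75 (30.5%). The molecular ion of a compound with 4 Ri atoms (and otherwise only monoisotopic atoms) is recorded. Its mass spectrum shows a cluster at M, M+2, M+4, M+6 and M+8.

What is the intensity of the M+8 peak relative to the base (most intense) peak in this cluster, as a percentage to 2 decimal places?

Binomial terms of (0.695 + 0.305)^4: M 0.2333, M+2 0.4096, M+4 0.2696, M+6 0.0789, M+8 0.0087 → M+2 is the base peak.
P(M+2) = C(4,1) × 0.695^3 × 0.305^1 = 4 × 0.33570237 × 0.3050 = 0.409557 (base)
P(M+8) = C(4,4) × 0.695^0 × 0.305^4 = 1 × 1.0000 × 0.00865365 = 0.008654
Relative intensity = 0.008654 / 0.409557 × 100 = 2.11

2.11%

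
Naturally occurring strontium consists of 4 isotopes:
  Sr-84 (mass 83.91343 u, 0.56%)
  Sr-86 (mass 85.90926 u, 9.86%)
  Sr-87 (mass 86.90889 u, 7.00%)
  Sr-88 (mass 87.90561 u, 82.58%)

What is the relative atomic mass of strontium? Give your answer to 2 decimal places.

Ar = Σ fᵢ·mᵢ = 0.0056 × 83.91343 + 0.0986 × 85.90926 + 0.0700 × 86.90889 + 0.8258 × 87.90561
= 0.469915 + 8.470653 + 6.083622 + 72.592453 = 87.616643 u

87.62 u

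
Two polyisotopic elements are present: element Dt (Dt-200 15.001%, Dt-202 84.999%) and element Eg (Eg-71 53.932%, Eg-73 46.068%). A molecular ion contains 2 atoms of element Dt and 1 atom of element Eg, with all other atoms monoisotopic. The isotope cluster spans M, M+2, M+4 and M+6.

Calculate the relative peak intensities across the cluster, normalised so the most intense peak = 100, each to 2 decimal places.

Element Dt pattern (n=2): 0.022503 : 0.255014 : 0.722483
Element Eg pattern (n=1): 0.53932 : 0.46068
Convolve the two distributions (both contribute in 2-u steps):
  M: 0.022503×0.53932 = 0.012136
  M+2: 0.022503×0.46068 + 0.255014×0.53932 = 0.147901
  M+4: 0.255014×0.46068 + 0.722483×0.53932 = 0.507129
  M+6: 0.722483×0.46068 = 0.332833
Scale to base peak (0.507129) = 100: 2.39 : 29.16 : 100.00 : 65.63

2.39 : 29.16 : 100.00 : 65.63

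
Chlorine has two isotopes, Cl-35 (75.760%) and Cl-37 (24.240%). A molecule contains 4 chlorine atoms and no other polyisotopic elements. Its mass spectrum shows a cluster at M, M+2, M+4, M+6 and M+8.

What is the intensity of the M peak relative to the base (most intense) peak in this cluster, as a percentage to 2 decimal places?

Term probabilities: M 0.3294, M+2 0.4216, M+4 0.2023, M+6 0.0432, M+8 0.0035. Base peak = M+2.
P(M+2) = C(4,1) × 0.75760^3 × 0.24240^1 = 4 × 0.4348304 × 0.2424 = 0.421612 (base)
P(M) = C(4,0) × 0.75760^4 × 0.24240^0 = 1 × 0.32942751 × 1.0000 = 0.329428
Relative intensity = 0.329428 / 0.421612 × 100 = 78.14

78.14%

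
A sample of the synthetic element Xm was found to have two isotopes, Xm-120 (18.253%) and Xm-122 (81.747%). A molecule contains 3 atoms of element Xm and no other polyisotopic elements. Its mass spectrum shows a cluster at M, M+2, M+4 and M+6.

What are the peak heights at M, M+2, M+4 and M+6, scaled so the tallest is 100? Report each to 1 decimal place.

The 3 Xm atoms are independent, so intensities follow the terms of (0.18253 + 0.81747)^3.
P(M) = 0.18253^3 = 0.006081
P(M+2) = 3 × 0.18253^2 × 0.81747^1 = 0.081707
P(M+4) = 3 × 0.18253^1 × 0.81747^2 = 0.365931
P(M+6) = 0.81747^3 = 0.546280
The M+6 peak is largest (0.546280); scaling to 100 gives 1.1 : 15.0 : 67.0 : 100.0.

1.1 : 15.0 : 67.0 : 100.0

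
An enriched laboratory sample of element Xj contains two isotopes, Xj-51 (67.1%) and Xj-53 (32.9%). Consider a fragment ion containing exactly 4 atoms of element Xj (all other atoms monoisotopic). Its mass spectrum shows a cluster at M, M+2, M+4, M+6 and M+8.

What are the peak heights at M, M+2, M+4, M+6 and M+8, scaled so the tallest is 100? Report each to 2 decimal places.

The 4 Xj atoms are independent, so intensities follow the terms of (0.671 + 0.329)^4.
P(M) = 0.671^4 = 0.202717
P(M+2) = 4 × 0.671^3 × 0.329^1 = 0.397579
P(M+4) = 6 × 0.671^2 × 0.329^2 = 0.292407
P(M+6) = 4 × 0.671^1 × 0.329^3 = 0.095581
P(M+8) = 0.329^4 = 0.011716
The M+2 peak is largest (0.397579); scaling to 100 gives 50.99 : 100.00 : 73.55 : 24.04 : 2.95.

50.99 : 100.00 : 73.55 : 24.04 : 2.95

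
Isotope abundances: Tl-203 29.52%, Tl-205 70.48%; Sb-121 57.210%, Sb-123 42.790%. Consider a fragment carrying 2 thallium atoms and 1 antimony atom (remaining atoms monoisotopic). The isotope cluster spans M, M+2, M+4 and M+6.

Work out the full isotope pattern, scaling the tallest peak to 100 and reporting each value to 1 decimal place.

Thallium pattern (n=2): 0.08714304 : 0.41611392 : 0.49674304
Antimony pattern (n=1): 0.5721 : 0.4279
Convolve the two distributions (both contribute in 2-u steps):
  M: 0.08714304×0.5721 = 0.049855
  M+2: 0.08714304×0.4279 + 0.41611392×0.5721 = 0.275347
  M+4: 0.41611392×0.4279 + 0.49674304×0.5721 = 0.462242
  M+6: 0.49674304×0.4279 = 0.212556
Scale to base peak (0.462242) = 100: 10.8 : 59.6 : 100.0 : 46.0

10.8 : 59.6 : 100.0 : 46.0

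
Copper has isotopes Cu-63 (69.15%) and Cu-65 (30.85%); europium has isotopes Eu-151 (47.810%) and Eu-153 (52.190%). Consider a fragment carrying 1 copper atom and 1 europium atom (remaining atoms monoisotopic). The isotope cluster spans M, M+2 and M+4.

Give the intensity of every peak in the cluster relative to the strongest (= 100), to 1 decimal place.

65.0 : 100.0 : 31.7

Copper pattern (n=1): 0.6915 : 0.3085
Europium pattern (n=1): 0.4781 : 0.5219
Convolve the two distributions (both contribute in 2-u steps):
  M: 0.6915×0.4781 = 0.330606
  M+2: 0.6915×0.5219 + 0.3085×0.4781 = 0.508388
  M+4: 0.3085×0.5219 = 0.161006
Scale to base peak (0.508388) = 100: 65.0 : 100.0 : 31.7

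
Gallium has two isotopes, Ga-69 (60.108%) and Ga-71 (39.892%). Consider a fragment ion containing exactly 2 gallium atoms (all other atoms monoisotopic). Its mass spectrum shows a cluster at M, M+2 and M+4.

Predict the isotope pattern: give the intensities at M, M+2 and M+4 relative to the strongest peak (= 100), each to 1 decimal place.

75.3 : 100.0 : 33.2

Each Ga atom is independently Ga-69 (p = 0.60108) or Ga-71 (q = 0.39892); the cluster is the binomial expansion (p + q)^2.
P(M) = 0.60108^2 = 0.361297
P(M+2) = 2 × 0.60108^1 × 0.39892^1 = 0.479566
P(M+4) = 0.39892^2 = 0.159137
The M+2 peak is largest (0.479566); scaling to 100 gives 75.3 : 100.0 : 33.2.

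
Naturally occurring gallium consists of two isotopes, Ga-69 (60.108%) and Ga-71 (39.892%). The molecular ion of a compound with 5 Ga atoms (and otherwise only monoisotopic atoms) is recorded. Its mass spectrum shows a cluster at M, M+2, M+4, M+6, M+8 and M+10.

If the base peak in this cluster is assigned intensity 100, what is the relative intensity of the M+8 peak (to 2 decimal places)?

(0.60108 + 0.39892)^5 gives M 0.0785, M+2 0.2604, M+4 0.3456, M+6 0.2294, M+8 0.0761, M+10 0.0101; the largest is M+4.
P(M+4) = C(5,2) × 0.60108^3 × 0.39892^2 = 10 × 0.2171685 × 0.15913717 = 0.345596 (base)
P(M+8) = C(5,4) × 0.60108^1 × 0.39892^4 = 5 × 0.60108 × 0.02532464 = 0.076111
Relative intensity = 0.076111 / 0.345596 × 100 = 22.02

22.02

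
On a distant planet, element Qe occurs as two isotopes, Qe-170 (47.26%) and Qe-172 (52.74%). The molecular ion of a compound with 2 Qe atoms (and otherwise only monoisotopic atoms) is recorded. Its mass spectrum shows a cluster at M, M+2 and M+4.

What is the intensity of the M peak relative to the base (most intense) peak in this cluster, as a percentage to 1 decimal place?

Term probabilities: M 0.2234, M+2 0.4985, M+4 0.2782. Base peak = M+2.
P(M+2) = C(2,1) × 0.4726^1 × 0.5274^1 = 2 × 0.4726 × 0.5274 = 0.498498 (base)
P(M) = C(2,0) × 0.4726^2 × 0.5274^0 = 1 × 0.22335076 × 1.0000 = 0.223351
Relative intensity = 0.223351 / 0.498498 × 100 = 44.8

44.8%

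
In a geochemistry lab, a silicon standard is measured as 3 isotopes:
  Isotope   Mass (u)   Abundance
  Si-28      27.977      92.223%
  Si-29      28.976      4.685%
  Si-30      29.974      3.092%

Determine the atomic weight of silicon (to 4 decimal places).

28.0856 u

Ar = Σ fᵢ·mᵢ = 0.92223 × 27.977 + 0.04685 × 28.976 + 0.03092 × 29.974
= 25.80123 + 1.35753 + 0.92680 = 28.08556 u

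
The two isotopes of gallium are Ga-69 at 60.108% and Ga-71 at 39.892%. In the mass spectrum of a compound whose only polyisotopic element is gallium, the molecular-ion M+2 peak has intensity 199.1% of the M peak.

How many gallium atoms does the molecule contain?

With n Ga atoms, P(M+2)/P(M) = C(n,1)·p^(n−1)q / p^n = n·q/p = n · 0.39892/0.60108.
n = 1.991 × 0.60108/0.39892 = 3.00 ≈ 3

3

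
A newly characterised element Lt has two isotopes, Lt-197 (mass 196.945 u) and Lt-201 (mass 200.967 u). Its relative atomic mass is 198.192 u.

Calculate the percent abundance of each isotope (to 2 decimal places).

Lt-197: 69.00%, Lt-201: 31.00%

Let x be the fractional abundance of Lt-197; then Lt-201 has abundance 1 − x.
196.945·x + 200.967·(1 − x) = 198.192
(196.945 − 200.967)·x = 198.192 − 200.967
x = -2.775 / -4.022 = 0.68996 → 69.00% Lt-197, 31.00% Lt-201.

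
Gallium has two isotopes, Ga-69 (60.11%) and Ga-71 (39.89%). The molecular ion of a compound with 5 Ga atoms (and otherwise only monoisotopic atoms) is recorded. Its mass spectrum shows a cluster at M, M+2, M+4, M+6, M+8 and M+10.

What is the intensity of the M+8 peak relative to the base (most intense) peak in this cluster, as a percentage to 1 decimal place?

22.0%

Term probabilities: M 0.0785, M+2 0.2604, M+4 0.3456, M+6 0.2293, M+8 0.0761, M+10 0.0101. Base peak = M+4.
P(M+4) = C(5,2) × 0.6011^3 × 0.3989^2 = 10 × 0.21719018 × 0.15912121 = 0.345596 (base)
P(M+8) = C(5,4) × 0.6011^1 × 0.3989^4 = 5 × 0.6011 × 0.02531956 = 0.076098
Relative intensity = 0.076098 / 0.345596 × 100 = 22.0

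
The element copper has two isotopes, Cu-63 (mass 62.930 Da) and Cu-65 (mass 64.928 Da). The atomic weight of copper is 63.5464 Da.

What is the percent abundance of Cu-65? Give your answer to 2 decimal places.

With x = fraction of Cu-63 (so Cu-65 is 1 − x):
62.930·x + 64.928·(1 − x) = 63.5464
(62.930 − 64.928)·x = 63.5464 − 64.928
x = -1.3816 / -1.998 = 0.69149 → 69.15% Cu-63, 30.85% Cu-65.

30.85%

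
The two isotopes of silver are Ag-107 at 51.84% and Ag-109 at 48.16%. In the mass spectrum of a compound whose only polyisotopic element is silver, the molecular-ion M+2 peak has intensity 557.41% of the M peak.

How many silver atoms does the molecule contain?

6

With n Ag atoms, P(M+2)/P(M) = C(n,1)·p^(n−1)q / p^n = n·q/p = n · 0.4816/0.5184.
n = 5.5741 × 0.5184/0.4816 = 6.00 ≈ 6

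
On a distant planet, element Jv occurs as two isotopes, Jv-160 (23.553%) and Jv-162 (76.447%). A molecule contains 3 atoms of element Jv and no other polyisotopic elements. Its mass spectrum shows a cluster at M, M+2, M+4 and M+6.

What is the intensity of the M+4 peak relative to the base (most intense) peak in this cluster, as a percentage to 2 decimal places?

92.43%

(0.23553 + 0.76447)^3 gives M 0.0131, M+2 0.1272, M+4 0.4129, M+6 0.4468; the largest is M+6.
P(M+6) = C(3,3) × 0.23553^0 × 0.76447^3 = 1 × 1.0000 × 0.44676726 = 0.446767 (base)
P(M+4) = C(3,2) × 0.23553^1 × 0.76447^2 = 3 × 0.23553 × 0.58441438 = 0.412941
Relative intensity = 0.412941 / 0.446767 × 100 = 92.43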